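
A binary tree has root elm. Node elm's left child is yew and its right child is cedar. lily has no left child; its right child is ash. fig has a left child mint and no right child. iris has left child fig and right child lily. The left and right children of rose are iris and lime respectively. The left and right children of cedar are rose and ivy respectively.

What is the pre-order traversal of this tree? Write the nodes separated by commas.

Pre-order visits the node, then its left subtree, then its right subtree.
Visit elm.
At elm: go left to yew.
  yew is a leaf — visit yew.
At elm: go right to cedar.
  Visit cedar.
  At cedar: go left to rose.
    Visit rose.
    At rose: go left to iris.
      Visit iris.
      At iris: go left to fig.
        Visit fig.
        At fig: go left to mint.
          mint is a leaf — visit mint.
        At fig: no right child.
      At iris: go right to lily.
        Visit lily.
        At lily: no left child.
        At lily: go right to ash.
          ash is a leaf — visit ash.
    At rose: go right to lime.
      lime is a leaf — visit lime.
  At cedar: go right to ivy.
    ivy is a leaf — visit ivy.

elm, yew, cedar, rose, iris, fig, mint, lily, ash, lime, ivy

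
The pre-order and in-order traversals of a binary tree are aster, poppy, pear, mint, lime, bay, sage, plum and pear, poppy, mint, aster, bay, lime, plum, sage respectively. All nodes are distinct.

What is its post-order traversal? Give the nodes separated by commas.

pear, mint, poppy, bay, plum, sage, lime, aster

The first element of pre-order is the root; it splits in-order into left and right subtrees.
Root aster: left subtree has 3 nodes {pear, poppy, mint}, right has 4 {bay, lime, plum, sage}.
  Root poppy: left subtree has 1 node {pear}, right has 1 {mint}.
  Root lime: left subtree has 1 node {bay}, right has 2 {plum, sage}.
    Root sage: left subtree has 1 node {plum}, right has 0 { }.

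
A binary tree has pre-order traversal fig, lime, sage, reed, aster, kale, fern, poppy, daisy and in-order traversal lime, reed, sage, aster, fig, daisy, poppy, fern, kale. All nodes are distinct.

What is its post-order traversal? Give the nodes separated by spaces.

reed aster sage lime daisy poppy fern kale fig

The first element of pre-order is the root; it splits in-order into left and right subtrees.
Root fig: left subtree has 4 nodes {lime, reed, sage, aster}, right has 4 {daisy, poppy, fern, kale}.
  Root lime: left subtree has 0 nodes { }, right has 3 {reed, sage, aster}.
    Root sage: left subtree has 1 node {reed}, right has 1 {aster}.
  Root kale: left subtree has 3 nodes {daisy, poppy, fern}, right has 0 { }.
    Root fern: left subtree has 2 nodes {daisy, poppy}, right has 0 { }.
      Root poppy: left subtree has 1 node {daisy}, right has 0 { }.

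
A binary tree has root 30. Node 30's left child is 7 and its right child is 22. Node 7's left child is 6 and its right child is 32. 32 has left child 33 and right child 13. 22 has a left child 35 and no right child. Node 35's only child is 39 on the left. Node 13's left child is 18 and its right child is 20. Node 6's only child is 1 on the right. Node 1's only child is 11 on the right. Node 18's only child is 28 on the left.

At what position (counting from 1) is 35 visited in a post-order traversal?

12

Post-order visits the left subtree, then the right subtree, then the node.
At 30: go left to 7.
  At 7: go left to 6.
    At 6: no left child.
    At 6: go right to 1.
      At 1: no left child.
      At 1: go right to 11.
        11 is a leaf — visit 11.
      Visit 1.
    Visit 6.
  At 7: go right to 32.
    At 32: go left to 33.
      33 is a leaf — visit 33.
    At 32: go right to 13.
      At 13: go left to 18.
        At 18: go left to 28.
          28 is a leaf — visit 28.
        At 18: no right child.
        Visit 18.
      At 13: go right to 20.
        20 is a leaf — visit 20.
      Visit 13.
    Visit 32.
  Visit 7.
At 30: go right to 22.
  At 22: go left to 35.
    At 35: go left to 39.
      39 is a leaf — visit 39.
    At 35: no right child.
    Visit 35.
  At 22: no right child.
  Visit 22.
Visit 30.
Full post-order sequence: 11, 1, 6, 33, 28, 18, 20, 13, 32, 7, 39, 35, 22, 30.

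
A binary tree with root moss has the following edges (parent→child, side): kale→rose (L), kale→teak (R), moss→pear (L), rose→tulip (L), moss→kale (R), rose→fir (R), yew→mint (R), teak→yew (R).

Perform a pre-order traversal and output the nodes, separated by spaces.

Pre-order visits the node, then its left subtree, then its right subtree.
Visit moss.
At moss: go left to pear.
  pear is a leaf — visit pear.
At moss: go right to kale.
  Visit kale.
  At kale: go left to rose.
    Visit rose.
    At rose: go left to tulip.
      tulip is a leaf — visit tulip.
    At rose: go right to fir.
      fir is a leaf — visit fir.
  At kale: go right to teak.
    Visit teak.
    At teak: no left child.
    At teak: go right to yew.
      Visit yew.
      At yew: no left child.
      At yew: go right to mint.
        mint is a leaf — visit mint.

moss pear kale rose tulip fir teak yew mint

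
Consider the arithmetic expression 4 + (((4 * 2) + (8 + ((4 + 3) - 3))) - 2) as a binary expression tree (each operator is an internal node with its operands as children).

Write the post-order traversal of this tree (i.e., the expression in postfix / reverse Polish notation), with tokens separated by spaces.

4 4 2 * 8 4 3 + 3 - + + 2 - +

Post-order on an expression tree gives postfix notation: for each operator, emit left operand, right operand, then the operator.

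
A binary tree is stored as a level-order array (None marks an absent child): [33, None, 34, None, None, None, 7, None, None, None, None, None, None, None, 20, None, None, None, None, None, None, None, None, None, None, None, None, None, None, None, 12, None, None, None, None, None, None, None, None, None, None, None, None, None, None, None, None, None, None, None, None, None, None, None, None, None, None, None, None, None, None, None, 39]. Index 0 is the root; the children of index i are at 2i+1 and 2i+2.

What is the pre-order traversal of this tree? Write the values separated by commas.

33, 34, 7, 20, 12, 39

Pre-order visits the node, then its left subtree, then its right subtree.
Visit 33.
At 33: no left child.
At 33: go right to 34.
  Visit 34.
  At 34: no left child.
  At 34: go right to 7.
    Visit 7.
    At 7: no left child.
    At 7: go right to 20.
      Visit 20.
      At 20: no left child.
      At 20: go right to 12.
        Visit 12.
        At 12: no left child.
        At 12: go right to 39.
          39 is a leaf — visit 39.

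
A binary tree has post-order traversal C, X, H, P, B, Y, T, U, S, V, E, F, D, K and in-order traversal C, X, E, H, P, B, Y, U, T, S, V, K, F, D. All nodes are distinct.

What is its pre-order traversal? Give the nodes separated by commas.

The last element of post-order is the root; it splits in-order into left and right subtrees.
Root K: left subtree has 11 nodes {C, X, E, H, P, B, Y, U, T, S, V}, right has 2 {F, D}.
  Root E: left subtree has 2 nodes {C, X}, right has 8 {H, P, B, Y, U, T, S, V}.
    Root X: left subtree has 1 node {C}, right has 0 { }.
    Root V: left subtree has 7 nodes {H, P, B, Y, U, T, S}, right has 0 { }.
      Root S: left subtree has 6 nodes {H, P, B, Y, U, T}, right has 0 { }.
        Root U: left subtree has 4 nodes {H, P, B, Y}, right has 1 {T}.
          Root Y: left subtree has 3 nodes {H, P, B}, right has 0 { }.
            Root B: left subtree has 2 nodes {H, P}, right has 0 { }.
              Root P: left subtree has 1 node {H}, right has 0 { }.
  Root D: left subtree has 1 node {F}, right has 0 { }.

K, E, X, C, V, S, U, Y, B, P, H, T, D, F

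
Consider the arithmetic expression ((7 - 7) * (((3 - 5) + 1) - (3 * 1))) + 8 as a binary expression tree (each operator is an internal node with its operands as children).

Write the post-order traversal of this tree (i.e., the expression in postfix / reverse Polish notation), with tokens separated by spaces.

Post-order on an expression tree gives postfix notation: for each operator, emit left operand, right operand, then the operator.

7 7 - 3 5 - 1 + 3 1 * - * 8 +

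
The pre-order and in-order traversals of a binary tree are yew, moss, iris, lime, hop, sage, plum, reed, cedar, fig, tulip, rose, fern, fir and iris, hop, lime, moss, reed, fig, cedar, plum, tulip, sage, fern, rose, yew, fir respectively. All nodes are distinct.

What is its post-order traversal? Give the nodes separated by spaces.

The first element of pre-order is the root; it splits in-order into left and right subtrees.
Root yew: left subtree has 12 nodes {iris, hop, lime, moss, reed, fig, cedar, plum, tulip, sage, fern, rose}, right has 1 {fir}.
  Root moss: left subtree has 3 nodes {iris, hop, lime}, right has 8 {reed, fig, cedar, plum, tulip, sage, fern, rose}.
    Root iris: left subtree has 0 nodes { }, right has 2 {hop, lime}.
      Root lime: left subtree has 1 node {hop}, right has 0 { }.
    Root sage: left subtree has 5 nodes {reed, fig, cedar, plum, tulip}, right has 2 {fern, rose}.
      Root plum: left subtree has 3 nodes {reed, fig, cedar}, right has 1 {tulip}.
        Root reed: left subtree has 0 nodes { }, right has 2 {fig, cedar}.
          Root cedar: left subtree has 1 node {fig}, right has 0 { }.
      Root rose: left subtree has 1 node {fern}, right has 0 { }.

hop lime iris fig cedar reed tulip plum fern rose sage moss fir yew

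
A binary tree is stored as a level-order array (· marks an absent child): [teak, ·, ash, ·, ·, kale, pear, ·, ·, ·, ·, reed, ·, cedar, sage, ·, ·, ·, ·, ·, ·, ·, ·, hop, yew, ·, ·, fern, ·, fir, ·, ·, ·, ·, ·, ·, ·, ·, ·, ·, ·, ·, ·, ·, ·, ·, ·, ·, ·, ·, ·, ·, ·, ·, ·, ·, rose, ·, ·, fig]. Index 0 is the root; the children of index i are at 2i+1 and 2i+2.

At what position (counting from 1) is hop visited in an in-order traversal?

In-order visits the left subtree, then the node, then the right subtree.
At teak: no left child.
Visit teak.
At teak: go right to ash.
  At ash: go left to kale.
    At kale: go left to reed.
      At reed: go left to hop.
        hop is a leaf — visit hop.
      Visit reed.
      At reed: go right to yew.
        yew is a leaf — visit yew.
    Visit kale.
    At kale: no right child.
  Visit ash.
  At ash: go right to pear.
    At pear: go left to cedar.
      At cedar: go left to fern.
        At fern: no left child.
        Visit fern.
        At fern: go right to rose.
          rose is a leaf — visit rose.
      Visit cedar.
      At cedar: no right child.
    Visit pear.
    At pear: go right to sage.
      At sage: go left to fir.
        At fir: go left to fig.
          fig is a leaf — visit fig.
        Visit fir.
        At fir: no right child.
      Visit sage.
      At sage: no right child.
Full in-order sequence: teak, hop, reed, yew, kale, ash, fern, rose, cedar, pear, fig, fir, sage.

2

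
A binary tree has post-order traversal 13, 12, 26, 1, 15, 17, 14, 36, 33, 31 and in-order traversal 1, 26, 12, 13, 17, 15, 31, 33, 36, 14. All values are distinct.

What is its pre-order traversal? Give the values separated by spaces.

31 17 1 26 12 13 15 33 36 14

The last element of post-order is the root; it splits in-order into left and right subtrees.
Root 31: left subtree has 6 nodes {1, 26, 12, 13, 17, 15}, right has 3 {33, 36, 14}.
  Root 17: left subtree has 4 nodes {1, 26, 12, 13}, right has 1 {15}.
    Root 1: left subtree has 0 nodes { }, right has 3 {26, 12, 13}.
      Root 26: left subtree has 0 nodes { }, right has 2 {12, 13}.
        Root 12: left subtree has 0 nodes { }, right has 1 {13}.
  Root 33: left subtree has 0 nodes { }, right has 2 {36, 14}.
    Root 36: left subtree has 0 nodes { }, right has 1 {14}.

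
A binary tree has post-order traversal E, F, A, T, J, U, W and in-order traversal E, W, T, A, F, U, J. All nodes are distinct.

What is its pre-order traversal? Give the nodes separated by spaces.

W E U T A F J

The last element of post-order is the root; it splits in-order into left and right subtrees.
Root W: left subtree has 1 node {E}, right has 5 {T, A, F, U, J}.
  Root U: left subtree has 3 nodes {T, A, F}, right has 1 {J}.
    Root T: left subtree has 0 nodes { }, right has 2 {A, F}.
      Root A: left subtree has 0 nodes { }, right has 1 {F}.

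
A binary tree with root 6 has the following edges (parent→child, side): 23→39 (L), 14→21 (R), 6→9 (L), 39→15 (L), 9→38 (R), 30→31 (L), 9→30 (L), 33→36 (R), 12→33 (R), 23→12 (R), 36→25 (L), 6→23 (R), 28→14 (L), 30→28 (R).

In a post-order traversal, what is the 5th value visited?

Post-order visits the left subtree, then the right subtree, then the node.
At 6: go left to 9.
  At 9: go left to 30.
    At 30: go left to 31.
      31 is a leaf — visit 31.
    At 30: go right to 28.
      At 28: go left to 14.
        At 14: no left child.
        At 14: go right to 21.
          21 is a leaf — visit 21.
        Visit 14.
      At 28: no right child.
      Visit 28.
    Visit 30.
  At 9: go right to 38.
    38 is a leaf — visit 38.
  Visit 9.
At 6: go right to 23.
  At 23: go left to 39.
    At 39: go left to 15.
      15 is a leaf — visit 15.
    At 39: no right child.
    Visit 39.
  At 23: go right to 12.
    At 12: no left child.
    At 12: go right to 33.
      At 33: no left child.
      At 33: go right to 36.
        At 36: go left to 25.
          25 is a leaf — visit 25.
        At 36: no right child.
        Visit 36.
      Visit 33.
    Visit 12.
  Visit 23.
Visit 6.
Full post-order sequence: 31, 21, 14, 28, 30, 38, 9, 15, 39, 25, 36, 33, 12, 23, 6.

30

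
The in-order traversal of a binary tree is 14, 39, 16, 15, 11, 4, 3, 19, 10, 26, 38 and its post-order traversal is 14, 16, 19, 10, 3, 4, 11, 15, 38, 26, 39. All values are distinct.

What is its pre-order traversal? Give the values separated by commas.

39, 14, 26, 15, 16, 11, 4, 3, 10, 19, 38

The last element of post-order is the root; it splits in-order into left and right subtrees.
Root 39: left subtree has 1 node {14}, right has 9 {16, 15, 11, 4, 3, 19, 10, 26, 38}.
  Root 26: left subtree has 7 nodes {16, 15, 11, 4, 3, 19, 10}, right has 1 {38}.
    Root 15: left subtree has 1 node {16}, right has 5 {11, 4, 3, 19, 10}.
      Root 11: left subtree has 0 nodes { }, right has 4 {4, 3, 19, 10}.
        Root 4: left subtree has 0 nodes { }, right has 3 {3, 19, 10}.
          Root 3: left subtree has 0 nodes { }, right has 2 {19, 10}.
            Root 10: left subtree has 1 node {19}, right has 0 { }.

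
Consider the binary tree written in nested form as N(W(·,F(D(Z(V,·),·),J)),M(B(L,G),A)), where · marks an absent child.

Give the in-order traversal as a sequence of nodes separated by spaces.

W V Z D F J N L B G M A

In-order visits the left subtree, then the node, then the right subtree.
At N: go left to W.
  At W: no left child.
  Visit W.
  At W: go right to F.
    At F: go left to D.
      At D: go left to Z.
        At Z: go left to V.
          V is a leaf — visit V.
        Visit Z.
        At Z: no right child.
      Visit D.
      At D: no right child.
    Visit F.
    At F: go right to J.
      J is a leaf — visit J.
Visit N.
At N: go right to M.
  At M: go left to B.
    At B: go left to L.
      L is a leaf — visit L.
    Visit B.
    At B: go right to G.
      G is a leaf — visit G.
  Visit M.
  At M: go right to A.
    A is a leaf — visit A.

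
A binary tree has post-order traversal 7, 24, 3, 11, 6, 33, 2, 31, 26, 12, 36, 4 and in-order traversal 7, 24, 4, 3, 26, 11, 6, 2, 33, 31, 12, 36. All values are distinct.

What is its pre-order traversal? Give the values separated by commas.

4, 24, 7, 36, 12, 26, 3, 31, 2, 6, 11, 33

The last element of post-order is the root; it splits in-order into left and right subtrees.
Root 4: left subtree has 2 nodes {7, 24}, right has 9 {3, 26, 11, 6, 2, 33, 31, 12, 36}.
  Root 24: left subtree has 1 node {7}, right has 0 { }.
  Root 36: left subtree has 8 nodes {3, 26, 11, 6, 2, 33, 31, 12}, right has 0 { }.
    Root 12: left subtree has 7 nodes {3, 26, 11, 6, 2, 33, 31}, right has 0 { }.
      Root 26: left subtree has 1 node {3}, right has 5 {11, 6, 2, 33, 31}.
        Root 31: left subtree has 4 nodes {11, 6, 2, 33}, right has 0 { }.
          Root 2: left subtree has 2 nodes {11, 6}, right has 1 {33}.
            Root 6: left subtree has 1 node {11}, right has 0 { }.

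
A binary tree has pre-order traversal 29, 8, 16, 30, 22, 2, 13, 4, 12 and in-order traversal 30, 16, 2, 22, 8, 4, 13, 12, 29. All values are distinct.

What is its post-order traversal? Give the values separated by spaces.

30 2 22 16 4 12 13 8 29

The first element of pre-order is the root; it splits in-order into left and right subtrees.
Root 29: left subtree has 8 nodes {30, 16, 2, 22, 8, 4, 13, 12}, right has 0 { }.
  Root 8: left subtree has 4 nodes {30, 16, 2, 22}, right has 3 {4, 13, 12}.
    Root 16: left subtree has 1 node {30}, right has 2 {2, 22}.
      Root 22: left subtree has 1 node {2}, right has 0 { }.
    Root 13: left subtree has 1 node {4}, right has 1 {12}.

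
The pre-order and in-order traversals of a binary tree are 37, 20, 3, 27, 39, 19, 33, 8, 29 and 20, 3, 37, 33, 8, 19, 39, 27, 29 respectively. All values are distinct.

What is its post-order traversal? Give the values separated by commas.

The first element of pre-order is the root; it splits in-order into left and right subtrees.
Root 37: left subtree has 2 nodes {20, 3}, right has 6 {33, 8, 19, 39, 27, 29}.
  Root 20: left subtree has 0 nodes { }, right has 1 {3}.
  Root 27: left subtree has 4 nodes {33, 8, 19, 39}, right has 1 {29}.
    Root 39: left subtree has 3 nodes {33, 8, 19}, right has 0 { }.
      Root 19: left subtree has 2 nodes {33, 8}, right has 0 { }.
        Root 33: left subtree has 0 nodes { }, right has 1 {8}.

3, 20, 8, 33, 19, 39, 29, 27, 37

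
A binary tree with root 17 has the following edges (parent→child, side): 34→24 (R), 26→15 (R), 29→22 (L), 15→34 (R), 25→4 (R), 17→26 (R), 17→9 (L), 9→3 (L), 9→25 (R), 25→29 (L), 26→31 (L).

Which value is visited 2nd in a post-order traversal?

22

Post-order visits the left subtree, then the right subtree, then the node.
At 17: go left to 9.
  At 9: go left to 3.
    3 is a leaf — visit 3.
  At 9: go right to 25.
    At 25: go left to 29.
      At 29: go left to 22.
        22 is a leaf — visit 22.
      At 29: no right child.
      Visit 29.
    At 25: go right to 4.
      4 is a leaf — visit 4.
    Visit 25.
  Visit 9.
At 17: go right to 26.
  At 26: go left to 31.
    31 is a leaf — visit 31.
  At 26: go right to 15.
    At 15: no left child.
    At 15: go right to 34.
      At 34: no left child.
      At 34: go right to 24.
        24 is a leaf — visit 24.
      Visit 34.
    Visit 15.
  Visit 26.
Visit 17.
Full post-order sequence: 3, 22, 29, 4, 25, 9, 31, 24, 34, 15, 26, 17.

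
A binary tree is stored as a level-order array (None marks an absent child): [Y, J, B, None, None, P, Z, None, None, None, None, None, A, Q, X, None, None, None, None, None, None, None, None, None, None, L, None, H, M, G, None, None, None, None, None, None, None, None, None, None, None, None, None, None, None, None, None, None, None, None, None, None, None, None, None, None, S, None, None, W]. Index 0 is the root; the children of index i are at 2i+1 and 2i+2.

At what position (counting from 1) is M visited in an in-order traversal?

10

In-order visits the left subtree, then the node, then the right subtree.
At Y: go left to J.
  J is a leaf — visit J.
Visit Y.
At Y: go right to B.
  At B: go left to P.
    At P: no left child.
    Visit P.
    At P: go right to A.
      At A: go left to L.
        L is a leaf — visit L.
      Visit A.
      At A: no right child.
  Visit B.
  At B: go right to Z.
    At Z: go left to Q.
      At Q: go left to H.
        At H: no left child.
        Visit H.
        At H: go right to S.
          S is a leaf — visit S.
      Visit Q.
      At Q: go right to M.
        M is a leaf — visit M.
    Visit Z.
    At Z: go right to X.
      At X: go left to G.
        At G: go left to W.
          W is a leaf — visit W.
        Visit G.
        At G: no right child.
      Visit X.
      At X: no right child.
Full in-order sequence: J, Y, P, L, A, B, H, S, Q, M, Z, W, G, X.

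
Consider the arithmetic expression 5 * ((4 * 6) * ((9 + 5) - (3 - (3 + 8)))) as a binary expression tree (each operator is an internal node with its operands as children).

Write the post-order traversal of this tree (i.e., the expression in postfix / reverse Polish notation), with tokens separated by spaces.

Post-order on an expression tree gives postfix notation: for each operator, emit left operand, right operand, then the operator.

5 4 6 * 9 5 + 3 3 8 + - - * *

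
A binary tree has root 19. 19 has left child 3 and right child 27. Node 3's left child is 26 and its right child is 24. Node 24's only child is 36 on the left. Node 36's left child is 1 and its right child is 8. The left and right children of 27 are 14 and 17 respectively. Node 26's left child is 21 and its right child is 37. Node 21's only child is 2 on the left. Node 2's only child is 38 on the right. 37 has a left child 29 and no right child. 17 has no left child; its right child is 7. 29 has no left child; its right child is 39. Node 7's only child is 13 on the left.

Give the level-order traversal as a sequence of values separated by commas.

Level-order visits nodes level by level from the root, left to right within each level.
Level 0: 19
Level 1: 3, 27
Level 2: 26, 24, 14, 17
Level 3: 21, 37, 36, 7
Level 4: 2, 29, 1, 8, 13
Level 5: 38, 39

19, 3, 27, 26, 24, 14, 17, 21, 37, 36, 7, 2, 29, 1, 8, 13, 38, 39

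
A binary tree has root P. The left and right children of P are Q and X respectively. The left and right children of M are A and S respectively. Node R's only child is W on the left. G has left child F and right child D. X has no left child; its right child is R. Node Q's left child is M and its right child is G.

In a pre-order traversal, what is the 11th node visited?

W

Pre-order visits the node, then its left subtree, then its right subtree.
Visit P.
At P: go left to Q.
  Visit Q.
  At Q: go left to M.
    Visit M.
    At M: go left to A.
      A is a leaf — visit A.
    At M: go right to S.
      S is a leaf — visit S.
  At Q: go right to G.
    Visit G.
    At G: go left to F.
      F is a leaf — visit F.
    At G: go right to D.
      D is a leaf — visit D.
At P: go right to X.
  Visit X.
  At X: no left child.
  At X: go right to R.
    Visit R.
    At R: go left to W.
      W is a leaf — visit W.
    At R: no right child.
Full pre-order sequence: P, Q, M, A, S, G, F, D, X, R, W.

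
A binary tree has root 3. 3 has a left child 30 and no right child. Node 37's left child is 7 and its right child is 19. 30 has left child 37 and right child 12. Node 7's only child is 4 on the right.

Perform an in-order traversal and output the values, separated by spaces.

In-order visits the left subtree, then the node, then the right subtree.
At 3: go left to 30.
  At 30: go left to 37.
    At 37: go left to 7.
      At 7: no left child.
      Visit 7.
      At 7: go right to 4.
        4 is a leaf — visit 4.
    Visit 37.
    At 37: go right to 19.
      19 is a leaf — visit 19.
  Visit 30.
  At 30: go right to 12.
    12 is a leaf — visit 12.
Visit 3.
At 3: no right child.

7 4 37 19 30 12 3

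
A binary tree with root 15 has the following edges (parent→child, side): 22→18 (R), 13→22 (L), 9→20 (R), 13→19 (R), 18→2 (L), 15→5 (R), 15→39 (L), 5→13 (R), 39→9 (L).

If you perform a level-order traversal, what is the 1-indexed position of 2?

Level-order visits nodes level by level from the root, left to right within each level.
Level 0: 15
Level 1: 39, 5
Level 2: 9, 13
Level 3: 20, 22, 19
Level 4: 18
Level 5: 2
Full level-order sequence: 15, 39, 5, 9, 13, 20, 22, 19, 18, 2.

10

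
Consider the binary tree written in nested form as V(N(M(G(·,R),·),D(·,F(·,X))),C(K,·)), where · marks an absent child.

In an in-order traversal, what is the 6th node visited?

F

In-order visits the left subtree, then the node, then the right subtree.
At V: go left to N.
  At N: go left to M.
    At M: go left to G.
      At G: no left child.
      Visit G.
      At G: go right to R.
        R is a leaf — visit R.
    Visit M.
    At M: no right child.
  Visit N.
  At N: go right to D.
    At D: no left child.
    Visit D.
    At D: go right to F.
      At F: no left child.
      Visit F.
      At F: go right to X.
        X is a leaf — visit X.
Visit V.
At V: go right to C.
  At C: go left to K.
    K is a leaf — visit K.
  Visit C.
  At C: no right child.
Full in-order sequence: G, R, M, N, D, F, X, V, K, C.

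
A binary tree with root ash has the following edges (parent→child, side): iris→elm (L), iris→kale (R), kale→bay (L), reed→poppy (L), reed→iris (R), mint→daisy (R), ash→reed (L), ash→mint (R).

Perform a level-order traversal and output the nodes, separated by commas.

ash, reed, mint, poppy, iris, daisy, elm, kale, bay

Level-order visits nodes level by level from the root, left to right within each level.
Level 0: ash
Level 1: reed, mint
Level 2: poppy, iris, daisy
Level 3: elm, kale
Level 4: bay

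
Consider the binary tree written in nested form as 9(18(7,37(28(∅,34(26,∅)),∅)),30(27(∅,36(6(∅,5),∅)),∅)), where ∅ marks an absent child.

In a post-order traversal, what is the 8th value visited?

Post-order visits the left subtree, then the right subtree, then the node.
At 9: go left to 18.
  At 18: go left to 7.
    7 is a leaf — visit 7.
  At 18: go right to 37.
    At 37: go left to 28.
      At 28: no left child.
      At 28: go right to 34.
        At 34: go left to 26.
          26 is a leaf — visit 26.
        At 34: no right child.
        Visit 34.
      Visit 28.
    At 37: no right child.
    Visit 37.
  Visit 18.
At 9: go right to 30.
  At 30: go left to 27.
    At 27: no left child.
    At 27: go right to 36.
      At 36: go left to 6.
        At 6: no left child.
        At 6: go right to 5.
          5 is a leaf — visit 5.
        Visit 6.
      At 36: no right child.
      Visit 36.
    Visit 27.
  At 30: no right child.
  Visit 30.
Visit 9.
Full post-order sequence: 7, 26, 34, 28, 37, 18, 5, 6, 36, 27, 30, 9.

6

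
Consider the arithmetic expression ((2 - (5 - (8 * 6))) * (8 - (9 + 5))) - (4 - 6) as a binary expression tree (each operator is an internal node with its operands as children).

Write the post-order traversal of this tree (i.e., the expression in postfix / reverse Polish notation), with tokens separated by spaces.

Post-order on an expression tree gives postfix notation: for each operator, emit left operand, right operand, then the operator.

2 5 8 6 * - - 8 9 5 + - * 4 6 - -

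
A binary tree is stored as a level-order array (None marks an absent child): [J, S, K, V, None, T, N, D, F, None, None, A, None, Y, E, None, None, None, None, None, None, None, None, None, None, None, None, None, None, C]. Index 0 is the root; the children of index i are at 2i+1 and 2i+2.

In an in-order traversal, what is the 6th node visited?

A

In-order visits the left subtree, then the node, then the right subtree.
At J: go left to S.
  At S: go left to V.
    At V: go left to D.
      D is a leaf — visit D.
    Visit V.
    At V: go right to F.
      F is a leaf — visit F.
  Visit S.
  At S: no right child.
Visit J.
At J: go right to K.
  At K: go left to T.
    At T: go left to A.
      A is a leaf — visit A.
    Visit T.
    At T: no right child.
  Visit K.
  At K: go right to N.
    At N: go left to Y.
      Y is a leaf — visit Y.
    Visit N.
    At N: go right to E.
      At E: go left to C.
        C is a leaf — visit C.
      Visit E.
      At E: no right child.
Full in-order sequence: D, V, F, S, J, A, T, K, Y, N, C, E.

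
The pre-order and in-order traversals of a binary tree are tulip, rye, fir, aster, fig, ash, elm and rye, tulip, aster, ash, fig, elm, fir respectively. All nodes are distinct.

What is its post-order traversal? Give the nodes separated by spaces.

The first element of pre-order is the root; it splits in-order into left and right subtrees.
Root tulip: left subtree has 1 node {rye}, right has 5 {aster, ash, fig, elm, fir}.
  Root fir: left subtree has 4 nodes {aster, ash, fig, elm}, right has 0 { }.
    Root aster: left subtree has 0 nodes { }, right has 3 {ash, fig, elm}.
      Root fig: left subtree has 1 node {ash}, right has 1 {elm}.

rye ash elm fig aster fir tulip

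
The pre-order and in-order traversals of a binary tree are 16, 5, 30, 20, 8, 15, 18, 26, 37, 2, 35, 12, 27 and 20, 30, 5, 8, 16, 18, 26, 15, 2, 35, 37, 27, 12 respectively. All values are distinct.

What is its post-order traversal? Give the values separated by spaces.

The first element of pre-order is the root; it splits in-order into left and right subtrees.
Root 16: left subtree has 4 nodes {20, 30, 5, 8}, right has 8 {18, 26, 15, 2, 35, 37, 27, 12}.
  Root 5: left subtree has 2 nodes {20, 30}, right has 1 {8}.
    Root 30: left subtree has 1 node {20}, right has 0 { }.
  Root 15: left subtree has 2 nodes {18, 26}, right has 5 {2, 35, 37, 27, 12}.
    Root 18: left subtree has 0 nodes { }, right has 1 {26}.
    Root 37: left subtree has 2 nodes {2, 35}, right has 2 {27, 12}.
      Root 2: left subtree has 0 nodes { }, right has 1 {35}.
      Root 12: left subtree has 1 node {27}, right has 0 { }.

20 30 8 5 26 18 35 2 27 12 37 15 16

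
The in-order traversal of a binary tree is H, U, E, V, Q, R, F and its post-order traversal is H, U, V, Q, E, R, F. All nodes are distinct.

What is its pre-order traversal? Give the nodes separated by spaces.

The last element of post-order is the root; it splits in-order into left and right subtrees.
Root F: left subtree has 6 nodes {H, U, E, V, Q, R}, right has 0 { }.
  Root R: left subtree has 5 nodes {H, U, E, V, Q}, right has 0 { }.
    Root E: left subtree has 2 nodes {H, U}, right has 2 {V, Q}.
      Root U: left subtree has 1 node {H}, right has 0 { }.
      Root Q: left subtree has 1 node {V}, right has 0 { }.

F R E U H Q V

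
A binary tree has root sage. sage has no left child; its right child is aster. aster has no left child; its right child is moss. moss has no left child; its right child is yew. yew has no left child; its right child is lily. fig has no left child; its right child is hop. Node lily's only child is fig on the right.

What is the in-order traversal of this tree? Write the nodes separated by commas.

In-order visits the left subtree, then the node, then the right subtree.
At sage: no left child.
Visit sage.
At sage: go right to aster.
  At aster: no left child.
  Visit aster.
  At aster: go right to moss.
    At moss: no left child.
    Visit moss.
    At moss: go right to yew.
      At yew: no left child.
      Visit yew.
      At yew: go right to lily.
        At lily: no left child.
        Visit lily.
        At lily: go right to fig.
          At fig: no left child.
          Visit fig.
          At fig: go right to hop.
            hop is a leaf — visit hop.

sage, aster, moss, yew, lily, fig, hop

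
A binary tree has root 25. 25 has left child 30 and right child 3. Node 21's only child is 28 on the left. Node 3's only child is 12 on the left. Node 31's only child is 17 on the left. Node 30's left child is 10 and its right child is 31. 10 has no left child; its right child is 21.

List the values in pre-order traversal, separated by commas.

Pre-order visits the node, then its left subtree, then its right subtree.
Visit 25.
At 25: go left to 30.
  Visit 30.
  At 30: go left to 10.
    Visit 10.
    At 10: no left child.
    At 10: go right to 21.
      Visit 21.
      At 21: go left to 28.
        28 is a leaf — visit 28.
      At 21: no right child.
  At 30: go right to 31.
    Visit 31.
    At 31: go left to 17.
      17 is a leaf — visit 17.
    At 31: no right child.
At 25: go right to 3.
  Visit 3.
  At 3: go left to 12.
    12 is a leaf — visit 12.
  At 3: no right child.

25, 30, 10, 21, 28, 31, 17, 3, 12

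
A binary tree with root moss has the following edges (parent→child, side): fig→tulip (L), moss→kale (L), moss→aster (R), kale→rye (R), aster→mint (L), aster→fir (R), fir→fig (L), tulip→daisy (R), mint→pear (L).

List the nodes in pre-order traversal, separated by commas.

Pre-order visits the node, then its left subtree, then its right subtree.
Visit moss.
At moss: go left to kale.
  Visit kale.
  At kale: no left child.
  At kale: go right to rye.
    rye is a leaf — visit rye.
At moss: go right to aster.
  Visit aster.
  At aster: go left to mint.
    Visit mint.
    At mint: go left to pear.
      pear is a leaf — visit pear.
    At mint: no right child.
  At aster: go right to fir.
    Visit fir.
    At fir: go left to fig.
      Visit fig.
      At fig: go left to tulip.
        Visit tulip.
        At tulip: no left child.
        At tulip: go right to daisy.
          daisy is a leaf — visit daisy.
      At fig: no right child.
    At fir: no right child.

moss, kale, rye, aster, mint, pear, fir, fig, tulip, daisy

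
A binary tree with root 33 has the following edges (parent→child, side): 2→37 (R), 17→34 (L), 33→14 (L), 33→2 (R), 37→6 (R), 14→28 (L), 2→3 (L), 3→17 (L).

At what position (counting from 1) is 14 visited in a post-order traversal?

2

Post-order visits the left subtree, then the right subtree, then the node.
At 33: go left to 14.
  At 14: go left to 28.
    28 is a leaf — visit 28.
  At 14: no right child.
  Visit 14.
At 33: go right to 2.
  At 2: go left to 3.
    At 3: go left to 17.
      At 17: go left to 34.
        34 is a leaf — visit 34.
      At 17: no right child.
      Visit 17.
    At 3: no right child.
    Visit 3.
  At 2: go right to 37.
    At 37: no left child.
    At 37: go right to 6.
      6 is a leaf — visit 6.
    Visit 37.
  Visit 2.
Visit 33.
Full post-order sequence: 28, 14, 34, 17, 3, 6, 37, 2, 33.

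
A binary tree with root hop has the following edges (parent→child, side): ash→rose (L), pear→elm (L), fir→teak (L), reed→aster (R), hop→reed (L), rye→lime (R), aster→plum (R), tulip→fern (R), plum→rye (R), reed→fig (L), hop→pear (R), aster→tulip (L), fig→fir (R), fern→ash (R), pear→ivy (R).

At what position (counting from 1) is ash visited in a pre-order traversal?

9

Pre-order visits the node, then its left subtree, then its right subtree.
Visit hop.
At hop: go left to reed.
  Visit reed.
  At reed: go left to fig.
    Visit fig.
    At fig: no left child.
    At fig: go right to fir.
      Visit fir.
      At fir: go left to teak.
        teak is a leaf — visit teak.
      At fir: no right child.
  At reed: go right to aster.
    Visit aster.
    At aster: go left to tulip.
      Visit tulip.
      At tulip: no left child.
      At tulip: go right to fern.
        Visit fern.
        At fern: no left child.
        At fern: go right to ash.
          Visit ash.
          At ash: go left to rose.
            rose is a leaf — visit rose.
          At ash: no right child.
    At aster: go right to plum.
      Visit plum.
      At plum: no left child.
      At plum: go right to rye.
        Visit rye.
        At rye: no left child.
        At rye: go right to lime.
          lime is a leaf — visit lime.
At hop: go right to pear.
  Visit pear.
  At pear: go left to elm.
    elm is a leaf — visit elm.
  At pear: go right to ivy.
    ivy is a leaf — visit ivy.
Full pre-order sequence: hop, reed, fig, fir, teak, aster, tulip, fern, ash, rose, plum, rye, lime, pear, elm, ivy.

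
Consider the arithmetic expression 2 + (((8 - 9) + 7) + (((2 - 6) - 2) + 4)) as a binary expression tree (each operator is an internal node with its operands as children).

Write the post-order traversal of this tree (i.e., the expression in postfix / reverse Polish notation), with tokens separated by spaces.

Post-order on an expression tree gives postfix notation: for each operator, emit left operand, right operand, then the operator.

2 8 9 - 7 + 2 6 - 2 - 4 + + +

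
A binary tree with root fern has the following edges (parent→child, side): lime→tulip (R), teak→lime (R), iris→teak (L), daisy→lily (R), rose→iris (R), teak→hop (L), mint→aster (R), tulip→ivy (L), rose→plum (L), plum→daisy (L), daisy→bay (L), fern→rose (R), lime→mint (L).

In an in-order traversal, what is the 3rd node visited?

In-order visits the left subtree, then the node, then the right subtree.
At fern: no left child.
Visit fern.
At fern: go right to rose.
  At rose: go left to plum.
    At plum: go left to daisy.
      At daisy: go left to bay.
        bay is a leaf — visit bay.
      Visit daisy.
      At daisy: go right to lily.
        lily is a leaf — visit lily.
    Visit plum.
    At plum: no right child.
  Visit rose.
  At rose: go right to iris.
    At iris: go left to teak.
      At teak: go left to hop.
        hop is a leaf — visit hop.
      Visit teak.
      At teak: go right to lime.
        At lime: go left to mint.
          At mint: no left child.
          Visit mint.
          At mint: go right to aster.
            aster is a leaf — visit aster.
        Visit lime.
        At lime: go right to tulip.
          At tulip: go left to ivy.
            ivy is a leaf — visit ivy.
          Visit tulip.
          At tulip: no right child.
    Visit iris.
    At iris: no right child.
Full in-order sequence: fern, bay, daisy, lily, plum, rose, hop, teak, mint, aster, lime, ivy, tulip, iris.

daisy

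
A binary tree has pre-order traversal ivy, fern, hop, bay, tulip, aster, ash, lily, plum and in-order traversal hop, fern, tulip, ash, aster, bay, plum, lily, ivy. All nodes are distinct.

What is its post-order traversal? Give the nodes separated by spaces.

hop ash aster tulip plum lily bay fern ivy

The first element of pre-order is the root; it splits in-order into left and right subtrees.
Root ivy: left subtree has 8 nodes {hop, fern, tulip, ash, aster, bay, plum, lily}, right has 0 { }.
  Root fern: left subtree has 1 node {hop}, right has 6 {tulip, ash, aster, bay, plum, lily}.
    Root bay: left subtree has 3 nodes {tulip, ash, aster}, right has 2 {plum, lily}.
      Root tulip: left subtree has 0 nodes { }, right has 2 {ash, aster}.
        Root aster: left subtree has 1 node {ash}, right has 0 { }.
      Root lily: left subtree has 1 node {plum}, right has 0 { }.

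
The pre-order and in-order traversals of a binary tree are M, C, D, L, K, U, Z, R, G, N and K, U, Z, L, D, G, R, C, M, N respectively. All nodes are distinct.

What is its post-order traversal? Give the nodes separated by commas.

Z, U, K, L, G, R, D, C, N, M

The first element of pre-order is the root; it splits in-order into left and right subtrees.
Root M: left subtree has 8 nodes {K, U, Z, L, D, G, R, C}, right has 1 {N}.
  Root C: left subtree has 7 nodes {K, U, Z, L, D, G, R}, right has 0 { }.
    Root D: left subtree has 4 nodes {K, U, Z, L}, right has 2 {G, R}.
      Root L: left subtree has 3 nodes {K, U, Z}, right has 0 { }.
        Root K: left subtree has 0 nodes { }, right has 2 {U, Z}.
          Root U: left subtree has 0 nodes { }, right has 1 {Z}.
      Root R: left subtree has 1 node {G}, right has 0 { }.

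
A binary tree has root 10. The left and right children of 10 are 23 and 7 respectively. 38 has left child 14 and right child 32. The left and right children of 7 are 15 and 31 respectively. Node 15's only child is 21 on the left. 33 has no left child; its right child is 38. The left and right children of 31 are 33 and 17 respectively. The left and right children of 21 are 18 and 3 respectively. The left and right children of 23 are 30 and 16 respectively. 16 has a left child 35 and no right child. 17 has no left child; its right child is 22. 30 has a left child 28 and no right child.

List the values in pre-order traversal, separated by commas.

10, 23, 30, 28, 16, 35, 7, 15, 21, 18, 3, 31, 33, 38, 14, 32, 17, 22

Pre-order visits the node, then its left subtree, then its right subtree.
Visit 10.
At 10: go left to 23.
  Visit 23.
  At 23: go left to 30.
    Visit 30.
    At 30: go left to 28.
      28 is a leaf — visit 28.
    At 30: no right child.
  At 23: go right to 16.
    Visit 16.
    At 16: go left to 35.
      35 is a leaf — visit 35.
    At 16: no right child.
At 10: go right to 7.
  Visit 7.
  At 7: go left to 15.
    Visit 15.
    At 15: go left to 21.
      Visit 21.
      At 21: go left to 18.
        18 is a leaf — visit 18.
      At 21: go right to 3.
        3 is a leaf — visit 3.
    At 15: no right child.
  At 7: go right to 31.
    Visit 31.
    At 31: go left to 33.
      Visit 33.
      At 33: no left child.
      At 33: go right to 38.
        Visit 38.
        At 38: go left to 14.
          14 is a leaf — visit 14.
        At 38: go right to 32.
          32 is a leaf — visit 32.
    At 31: go right to 17.
      Visit 17.
      At 17: no left child.
      At 17: go right to 22.
        22 is a leaf — visit 22.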